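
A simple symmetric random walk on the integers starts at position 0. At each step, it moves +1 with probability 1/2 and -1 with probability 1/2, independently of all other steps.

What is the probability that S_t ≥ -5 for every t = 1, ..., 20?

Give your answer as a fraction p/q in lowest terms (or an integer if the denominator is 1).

Let f(t,s) = #length-t paths at position s with S_1..S_t all ≥ -5.
f(t,s) = f(t-1,s-1) + f(t-1,s+1) for s ≥ -5; f(t,s) = 0 for s < -5.
t=0: f(0,0)=1
t=1: f(1,-1)=1 f(1,1)=1
t=2: f(2,-2)=1 f(2,0)=2 f(2,2)=1
t=3: f(3,-3)=1 f(3,-1)=3 f(3,1)=3 f(3,3)=1
t=4: f(4,-4)=1 f(4,-2)=4 f(4,0)=6 f(4,2)=4 f(4,4)=1
t=5: f(5,-5)=1 f(5,-3)=5 f(5,-1)=10 f(5,1)=10 f(5,3)=5 f(5,5)=1
t=6: f(6,-4)=6 f(6,-2)=15 f(6,0)=20 f(6,2)=15 f(6,4)=6 f(6,6)=1
t=7: f(7,-5)=6 f(7,-3)=21 f(7,-1)=35 f(7,1)=35 f(7,3)=21 f(7,5)=7 f(7,7)=1
t=8: f(8,-4)=27 f(8,-2)=56 f(8,0)=70 f(8,2)=56 f(8,4)=28 f(8,6)=8 f(8,8)=1
t=9: f(9,-5)=27 f(9,-3)=83 f(9,-1)=126 f(9,1)=126 f(9,3)=84 f(9,5)=36 f(9,7)=9 f(9,9)=1
t=10: f(10,-4)=110 f(10,-2)=209 f(10,0)=252 f(10,2)=210 f(10,4)=120 f(10,6)=45 f(10,8)=10 f(10,10)=1
t=11: f(11,-5)=110 f(11,-3)=319 f(11,-1)=461 f(11,1)=462 f(11,3)=330 f(11,5)=165 f(11,7)=55 f(11,9)=11 f(11,11)=1
t=12: f(12,-4)=429 f(12,-2)=780 f(12,0)=923 f(12,2)=792 f(12,4)=495 f(12,6)=220 f(12,8)=66 f(12,10)=12 f(12,12)=1
t=13: f(13,-5)=429 f(13,-3)=1209 f(13,-1)=1703 f(13,1)=1715 f(13,3)=1287 f(13,5)=715 f(13,7)=286 f(13,9)=78 f(13,11)=13 f(13,13)=1
t=14: f(14,-4)=1638 f(14,-2)=2912 f(14,0)=3418 f(14,2)=3002 f(14,4)=2002 f(14,6)=1001 f(14,8)=364 f(14,10)=91 f(14,12)=14 f(14,14)=1
t=15: f(15,-5)=1638 f(15,-3)=4550 f(15,-1)=6330 f(15,1)=6420 f(15,3)=5004 f(15,5)=3003 f(15,7)=1365 f(15,9)=455 f(15,11)=105 f(15,13)=15 f(15,15)=1
t=16: f(16,-4)=6188 f(16,-2)=10880 f(16,0)=12750 f(16,2)=11424 f(16,4)=8007 f(16,6)=4368 f(16,8)=1820 f(16,10)=560 f(16,12)=120 f(16,14)=16 f(16,16)=1
t=17: f(17,-5)=6188 f(17,-3)=17068 f(17,-1)=23630 f(17,1)=24174 f(17,3)=19431 f(17,5)=12375 f(17,7)=6188 f(17,9)=2380 f(17,11)=680 f(17,13)=136 f(17,15)=17 f(17,17)=1
t=18: f(18,-4)=23256 f(18,-2)=40698 f(18,0)=47804 f(18,2)=43605 f(18,4)=31806 f(18,6)=18563 f(18,8)=8568 f(18,10)=3060 f(18,12)=816 f(18,14)=153 f(18,16)=18 f(18,18)=1
t=19: f(19,-5)=23256 f(19,-3)=63954 f(19,-1)=88502 f(19,1)=91409 f(19,3)=75411 f(19,5)=50369 f(19,7)=27131 f(19,9)=11628 f(19,11)=3876 f(19,13)=969 f(19,15)=171 f(19,17)=19 f(19,19)=1
t=20: f(20,-4)=87210 f(20,-2)=152456 f(20,0)=179911 f(20,2)=166820 f(20,4)=125780 f(20,6)=77500 f(20,8)=38759 f(20,10)=15504 f(20,12)=4845 f(20,14)=1140 f(20,16)=190 f(20,18)=20 f(20,20)=1
Σ_s f(20,s) = 850136
P = 850136/1048576 = 106267/131072

Answer: 106267/131072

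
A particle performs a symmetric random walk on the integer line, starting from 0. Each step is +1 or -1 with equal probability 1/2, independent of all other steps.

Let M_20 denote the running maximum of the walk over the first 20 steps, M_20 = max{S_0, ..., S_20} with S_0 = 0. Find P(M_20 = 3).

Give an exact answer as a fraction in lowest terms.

Let M_20 = max(S_0,...,S_20). Use the reflection principle: for j ≥ 1, #{paths with M_20 ≥ j} = #{S_20 ≥ j} + #{S_20 ≥ j+1}.
By reflection, #{M_20 ≥ 3} = #{S_20 ≥ 3} + #{S_20 ≥ 4} = 263950 + 263950 = 527900.
#{M_20 ≥ 4} = #{S_20 ≥ 4} + #{S_20 ≥ 5} = 263950 + 137980 = 401930.
#{M_20 = 3} = 527900 - 401930 = 125970.
P(M_20 = 3) = 125970/1048576 = 62985/524288

Answer: 62985/524288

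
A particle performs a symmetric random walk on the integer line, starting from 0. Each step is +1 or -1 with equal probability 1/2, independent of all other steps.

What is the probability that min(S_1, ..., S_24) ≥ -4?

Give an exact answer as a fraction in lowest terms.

Let f(t,s) = #length-t paths at position s with S_1..S_t all ≥ -4.
f(t,s) = f(t-1,s-1) + f(t-1,s+1) for s ≥ -4; f(t,s) = 0 for s < -4.
t=0: f(0,0)=1
t=1: f(1,-1)=1 f(1,1)=1
t=2: f(2,-2)=1 f(2,0)=2 f(2,2)=1
t=3: f(3,-3)=1 f(3,-1)=3 f(3,1)=3 f(3,3)=1
t=4: f(4,-4)=1 f(4,-2)=4 f(4,0)=6 f(4,2)=4 f(4,4)=1
t=5: f(5,-3)=5 f(5,-1)=10 f(5,1)=10 f(5,3)=5 f(5,5)=1
t=6: f(6,-4)=5 f(6,-2)=15 f(6,0)=20 f(6,2)=15 f(6,4)=6 f(6,6)=1
t=7: f(7,-3)=20 f(7,-1)=35 f(7,1)=35 f(7,3)=21 f(7,5)=7 f(7,7)=1
t=8: f(8,-4)=20 f(8,-2)=55 f(8,0)=70 f(8,2)=56 f(8,4)=28 f(8,6)=8 f(8,8)=1
t=9: f(9,-3)=75 f(9,-1)=125 f(9,1)=126 f(9,3)=84 f(9,5)=36 f(9,7)=9 f(9,9)=1
t=10: f(10,-4)=75 f(10,-2)=200 f(10,0)=251 f(10,2)=210 f(10,4)=120 f(10,6)=45 f(10,8)=10 f(10,10)=1
t=11: f(11,-3)=275 f(11,-1)=451 f(11,1)=461 f(11,3)=330 f(11,5)=165 f(11,7)=55 f(11,9)=11 f(11,11)=1
t=12: f(12,-4)=275 f(12,-2)=726 f(12,0)=912 f(12,2)=791 f(12,4)=495 f(12,6)=220 f(12,8)=66 f(12,10)=12 f(12,12)=1
t=13: f(13,-3)=1001 f(13,-1)=1638 f(13,1)=1703 f(13,3)=1286 f(13,5)=715 f(13,7)=286 f(13,9)=78 f(13,11)=13 f(13,13)=1
t=14: f(14,-4)=1001 f(14,-2)=2639 f(14,0)=3341 f(14,2)=2989 f(14,4)=2001 f(14,6)=1001 f(14,8)=364 f(14,10)=91 f(14,12)=14 f(14,14)=1
t=15: f(15,-3)=3640 f(15,-1)=5980 f(15,1)=6330 f(15,3)=4990 f(15,5)=3002 f(15,7)=1365 f(15,9)=455 f(15,11)=105 f(15,13)=15 f(15,15)=1
t=16: f(16,-4)=3640 f(16,-2)=9620 f(16,0)=12310 f(16,2)=11320 f(16,4)=7992 f(16,6)=4367 f(16,8)=1820 f(16,10)=560 f(16,12)=120 f(16,14)=16 f(16,16)=1
t=17: f(17,-3)=13260 f(17,-1)=21930 f(17,1)=23630 f(17,3)=19312 f(17,5)=12359 f(17,7)=6187 f(17,9)=2380 f(17,11)=680 f(17,13)=136 f(17,15)=17 f(17,17)=1
t=18: f(18,-4)=13260 f(18,-2)=35190 f(18,0)=45560 f(18,2)=42942 f(18,4)=31671 f(18,6)=18546 f(18,8)=8567 f(18,10)=3060 f(18,12)=816 f(18,14)=153 f(18,16)=18 f(18,18)=1
t=19: f(19,-3)=48450 f(19,-1)=80750 f(19,1)=88502 f(19,3)=74613 f(19,5)=50217 f(19,7)=27113 f(19,9)=11627 f(19,11)=3876 f(19,13)=969 f(19,15)=171 f(19,17)=19 f(19,19)=1
t=20: f(20,-4)=48450 f(20,-2)=129200 f(20,0)=169252 f(20,2)=163115 f(20,4)=124830 f(20,6)=77330 f(20,8)=38740 f(20,10)=15503 f(20,12)=4845 f(20,14)=1140 f(20,16)=190 f(20,18)=20 f(20,20)=1
t=21: f(21,-3)=177650 f(21,-1)=298452 f(21,1)=332367 f(21,3)=287945 f(21,5)=202160 f(21,7)=116070 f(21,9)=54243 f(21,11)=20348 f(21,13)=5985 f(21,15)=1330 f(21,17)=210 f(21,19)=21 f(21,21)=1
t=22: f(22,-4)=177650 f(22,-2)=476102 f(22,0)=630819 f(22,2)=620312 f(22,4)=490105 f(22,6)=318230 f(22,8)=170313 f(22,10)=74591 f(22,12)=26333 f(22,14)=7315 f(22,16)=1540 f(22,18)=231 f(22,20)=22 f(22,22)=1
t=23: f(23,-3)=653752 f(23,-1)=1106921 f(23,1)=1251131 f(23,3)=1110417 f(23,5)=808335 f(23,7)=488543 f(23,9)=244904 f(23,11)=100924 f(23,13)=33648 f(23,15)=8855 f(23,17)=1771 f(23,19)=253 f(23,21)=23 f(23,23)=1
t=24: f(24,-4)=653752 f(24,-2)=1760673 f(24,0)=2358052 f(24,2)=2361548 f(24,4)=1918752 f(24,6)=1296878 f(24,8)=733447 f(24,10)=345828 f(24,12)=134572 f(24,14)=42503 f(24,16)=10626 f(24,18)=2024 f(24,20)=276 f(24,22)=24 f(24,24)=1
Σ_s f(24,s) = 11618956
P = 11618956/16777216 = 2904739/4194304

Answer: 2904739/4194304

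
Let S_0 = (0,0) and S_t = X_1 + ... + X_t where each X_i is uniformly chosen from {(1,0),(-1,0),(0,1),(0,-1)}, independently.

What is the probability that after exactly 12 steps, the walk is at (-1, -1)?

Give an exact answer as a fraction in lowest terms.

Answer: 22869/524288

Derivation:
Let h be the number of horizontal steps (so 12-h are vertical). To end at (-1,-1) need (h-1)/2 right-steps and ((12-h)-1)/2 up-steps.
Sum over h with 1 ≤ h ≤ 11, h ≡ 1 (mod 2), 12-h ≡ 1 (mod 2):
h=1: C(12,1)·C(1,0)·C(11,5) = 12·1·462 = 5544
h=3: C(12,3)·C(3,1)·C(9,4) = 220·3·126 = 83160
h=5: C(12,5)·C(5,2)·C(7,3) = 792·10·35 = 277200
h=7: C(12,7)·C(7,3)·C(5,2) = 792·35·10 = 277200
h=9: C(12,9)·C(9,4)·C(3,1) = 220·126·3 = 83160
h=11: C(12,11)·C(11,5)·C(1,0) = 12·462·1 = 5544
Total favorable: 731808
Total paths: 4^12 = 16777216
P = 731808/16777216 = 22869/524288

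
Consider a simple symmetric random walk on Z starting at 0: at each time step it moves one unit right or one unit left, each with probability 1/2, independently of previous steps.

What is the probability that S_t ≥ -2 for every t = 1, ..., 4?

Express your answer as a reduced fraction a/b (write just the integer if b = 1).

Let f(t,s) = #length-t paths at position s with S_1..S_t all ≥ -2.
f(t,s) = f(t-1,s-1) + f(t-1,s+1) for s ≥ -2; f(t,s) = 0 for s < -2.
t=0: f(0,0)=1
t=1: f(1,-1)=1 f(1,1)=1
t=2: f(2,-2)=1 f(2,0)=2 f(2,2)=1
t=3: f(3,-1)=3 f(3,1)=3 f(3,3)=1
t=4: f(4,-2)=3 f(4,0)=6 f(4,2)=4 f(4,4)=1
Σ_s f(4,s) = 14
P = 14/16 = 7/8

Answer: 7/8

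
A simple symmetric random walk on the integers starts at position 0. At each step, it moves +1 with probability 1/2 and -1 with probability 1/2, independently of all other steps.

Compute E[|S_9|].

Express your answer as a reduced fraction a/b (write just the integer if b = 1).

S_9 takes values m ≡ 1 (mod 2) with |m| ≤ 9; P(S_9=m) = C(9,(9+m)/2)/2^9.
Total paths: 2^9 = 512
Distribution: P(S=-9)=1/512, P(S=-7)=9/512, P(S=-5)=36/512, P(S=-3)=84/512, P(S=-1)=126/512, P(S=1)=126/512, P(S=3)=84/512, P(S=5)=36/512, P(S=7)=9/512, P(S=9)=1/512
E[|S_9|] = Σ_m |m|·P(S_9=m) = 1260/512 = 315/128

Answer: 315/128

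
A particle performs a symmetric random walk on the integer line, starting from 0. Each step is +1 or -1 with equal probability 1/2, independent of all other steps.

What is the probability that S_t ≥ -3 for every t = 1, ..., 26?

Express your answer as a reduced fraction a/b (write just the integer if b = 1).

Let f(t,s) = #length-t paths at position s with S_1..S_t all ≥ -3.
f(t,s) = f(t-1,s-1) + f(t-1,s+1) for s ≥ -3; f(t,s) = 0 for s < -3.
t=0: f(0,0)=1
t=1: f(1,-1)=1 f(1,1)=1
t=2: f(2,-2)=1 f(2,0)=2 f(2,2)=1
t=3: f(3,-3)=1 f(3,-1)=3 f(3,1)=3 f(3,3)=1
t=4: f(4,-2)=4 f(4,0)=6 f(4,2)=4 f(4,4)=1
t=5: f(5,-3)=4 f(5,-1)=10 f(5,1)=10 f(5,3)=5 f(5,5)=1
t=6: f(6,-2)=14 f(6,0)=20 f(6,2)=15 f(6,4)=6 f(6,6)=1
t=7: f(7,-3)=14 f(7,-1)=34 f(7,1)=35 f(7,3)=21 f(7,5)=7 f(7,7)=1
t=8: f(8,-2)=48 f(8,0)=69 f(8,2)=56 f(8,4)=28 f(8,6)=8 f(8,8)=1
t=9: f(9,-3)=48 f(9,-1)=117 f(9,1)=125 f(9,3)=84 f(9,5)=36 f(9,7)=9 f(9,9)=1
t=10: f(10,-2)=165 f(10,0)=242 f(10,2)=209 f(10,4)=120 f(10,6)=45 f(10,8)=10 f(10,10)=1
t=11: f(11,-3)=165 f(11,-1)=407 f(11,1)=451 f(11,3)=329 f(11,5)=165 f(11,7)=55 f(11,9)=11 f(11,11)=1
t=12: f(12,-2)=572 f(12,0)=858 f(12,2)=780 f(12,4)=494 f(12,6)=220 f(12,8)=66 f(12,10)=12 f(12,12)=1
t=13: f(13,-3)=572 f(13,-1)=1430 f(13,1)=1638 f(13,3)=1274 f(13,5)=714 f(13,7)=286 f(13,9)=78 f(13,11)=13 f(13,13)=1
t=14: f(14,-2)=2002 f(14,0)=3068 f(14,2)=2912 f(14,4)=1988 f(14,6)=1000 f(14,8)=364 f(14,10)=91 f(14,12)=14 f(14,14)=1
t=15: f(15,-3)=2002 f(15,-1)=5070 f(15,1)=5980 f(15,3)=4900 f(15,5)=2988 f(15,7)=1364 f(15,9)=455 f(15,11)=105 f(15,13)=15 f(15,15)=1
t=16: f(16,-2)=7072 f(16,0)=11050 f(16,2)=10880 f(16,4)=7888 f(16,6)=4352 f(16,8)=1819 f(16,10)=560 f(16,12)=120 f(16,14)=16 f(16,16)=1
t=17: f(17,-3)=7072 f(17,-1)=18122 f(17,1)=21930 f(17,3)=18768 f(17,5)=12240 f(17,7)=6171 f(17,9)=2379 f(17,11)=680 f(17,13)=136 f(17,15)=17 f(17,17)=1
t=18: f(18,-2)=25194 f(18,0)=40052 f(18,2)=40698 f(18,4)=31008 f(18,6)=18411 f(18,8)=8550 f(18,10)=3059 f(18,12)=816 f(18,14)=153 f(18,16)=18 f(18,18)=1
t=19: f(19,-3)=25194 f(19,-1)=65246 f(19,1)=80750 f(19,3)=71706 f(19,5)=49419 f(19,7)=26961 f(19,9)=11609 f(19,11)=3875 f(19,13)=969 f(19,15)=171 f(19,17)=19 f(19,19)=1
t=20: f(20,-2)=90440 f(20,0)=145996 f(20,2)=152456 f(20,4)=121125 f(20,6)=76380 f(20,8)=38570 f(20,10)=15484 f(20,12)=4844 f(20,14)=1140 f(20,16)=190 f(20,18)=20 f(20,20)=1
t=21: f(21,-3)=90440 f(21,-1)=236436 f(21,1)=298452 f(21,3)=273581 f(21,5)=197505 f(21,7)=114950 f(21,9)=54054 f(21,11)=20328 f(21,13)=5984 f(21,15)=1330 f(21,17)=210 f(21,19)=21 f(21,21)=1
t=22: f(22,-2)=326876 f(22,0)=534888 f(22,2)=572033 f(22,4)=471086 f(22,6)=312455 f(22,8)=169004 f(22,10)=74382 f(22,12)=26312 f(22,14)=7314 f(22,16)=1540 f(22,18)=231 f(22,20)=22 f(22,22)=1
t=23: f(23,-3)=326876 f(23,-1)=861764 f(23,1)=1106921 f(23,3)=1043119 f(23,5)=783541 f(23,7)=481459 f(23,9)=243386 f(23,11)=100694 f(23,13)=33626 f(23,15)=8854 f(23,17)=1771 f(23,19)=253 f(23,21)=23 f(23,23)=1
t=24: f(24,-2)=1188640 f(24,0)=1968685 f(24,2)=2150040 f(24,4)=1826660 f(24,6)=1265000 f(24,8)=724845 f(24,10)=344080 f(24,12)=134320 f(24,14)=42480 f(24,16)=10625 f(24,18)=2024 f(24,20)=276 f(24,22)=24 f(24,24)=1
t=25: f(25,-3)=1188640 f(25,-1)=3157325 f(25,1)=4118725 f(25,3)=3976700 f(25,5)=3091660 f(25,7)=1989845 f(25,9)=1068925 f(25,11)=478400 f(25,13)=176800 f(25,15)=53105 f(25,17)=12649 f(25,19)=2300 f(25,21)=300 f(25,23)=25 f(25,25)=1
t=26: f(26,-2)=4345965 f(26,0)=7276050 f(26,2)=8095425 f(26,4)=7068360 f(26,6)=5081505 f(26,8)=3058770 f(26,10)=1547325 f(26,12)=655200 f(26,14)=229905 f(26,16)=65754 f(26,18)=14949 f(26,20)=2600 f(26,22)=325 f(26,24)=26 f(26,26)=1
Σ_s f(26,s) = 37442160
P = 37442160/67108864 = 2340135/4194304

Answer: 2340135/4194304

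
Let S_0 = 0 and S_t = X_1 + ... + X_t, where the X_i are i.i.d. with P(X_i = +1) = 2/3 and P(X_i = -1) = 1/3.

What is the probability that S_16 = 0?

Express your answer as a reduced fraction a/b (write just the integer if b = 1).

Answer: 366080/4782969

Derivation:
To be at 0 after 16 steps: need exactly 8 steps of +1 and 8 of -1.
Number of such sequences: C(16,8) = 12870
Each has probability (2/3)^8 · (1/3)^8 = 256/43046721
P = 12870 · 256/43046721 = 366080/4782969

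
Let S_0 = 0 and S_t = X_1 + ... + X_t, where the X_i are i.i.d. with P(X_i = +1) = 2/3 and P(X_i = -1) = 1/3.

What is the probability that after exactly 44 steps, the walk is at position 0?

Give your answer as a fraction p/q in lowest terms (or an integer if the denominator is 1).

Answer: 2941743566642216960/328256967394537077627

Derivation:
To be at 0 after 44 steps: need exactly 22 steps of +1 and 22 of -1.
Number of such sequences: C(44,22) = 2104098963720
Each has probability (2/3)^22 · (1/3)^22 = 4194304/984770902183611232881
P = 2104098963720 · 4194304/984770902183611232881 = 2941743566642216960/328256967394537077627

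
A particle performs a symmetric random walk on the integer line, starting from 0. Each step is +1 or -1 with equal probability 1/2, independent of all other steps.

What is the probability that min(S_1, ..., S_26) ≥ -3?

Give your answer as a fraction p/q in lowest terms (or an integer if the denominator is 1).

Answer: 2340135/4194304

Derivation:
Let f(t,s) = #length-t paths at position s with S_1..S_t all ≥ -3.
f(t,s) = f(t-1,s-1) + f(t-1,s+1) for s ≥ -3; f(t,s) = 0 for s < -3.
t=0: f(0,0)=1
t=1: f(1,-1)=1 f(1,1)=1
t=2: f(2,-2)=1 f(2,0)=2 f(2,2)=1
t=3: f(3,-3)=1 f(3,-1)=3 f(3,1)=3 f(3,3)=1
t=4: f(4,-2)=4 f(4,0)=6 f(4,2)=4 f(4,4)=1
t=5: f(5,-3)=4 f(5,-1)=10 f(5,1)=10 f(5,3)=5 f(5,5)=1
t=6: f(6,-2)=14 f(6,0)=20 f(6,2)=15 f(6,4)=6 f(6,6)=1
t=7: f(7,-3)=14 f(7,-1)=34 f(7,1)=35 f(7,3)=21 f(7,5)=7 f(7,7)=1
t=8: f(8,-2)=48 f(8,0)=69 f(8,2)=56 f(8,4)=28 f(8,6)=8 f(8,8)=1
t=9: f(9,-3)=48 f(9,-1)=117 f(9,1)=125 f(9,3)=84 f(9,5)=36 f(9,7)=9 f(9,9)=1
t=10: f(10,-2)=165 f(10,0)=242 f(10,2)=209 f(10,4)=120 f(10,6)=45 f(10,8)=10 f(10,10)=1
t=11: f(11,-3)=165 f(11,-1)=407 f(11,1)=451 f(11,3)=329 f(11,5)=165 f(11,7)=55 f(11,9)=11 f(11,11)=1
t=12: f(12,-2)=572 f(12,0)=858 f(12,2)=780 f(12,4)=494 f(12,6)=220 f(12,8)=66 f(12,10)=12 f(12,12)=1
t=13: f(13,-3)=572 f(13,-1)=1430 f(13,1)=1638 f(13,3)=1274 f(13,5)=714 f(13,7)=286 f(13,9)=78 f(13,11)=13 f(13,13)=1
t=14: f(14,-2)=2002 f(14,0)=3068 f(14,2)=2912 f(14,4)=1988 f(14,6)=1000 f(14,8)=364 f(14,10)=91 f(14,12)=14 f(14,14)=1
t=15: f(15,-3)=2002 f(15,-1)=5070 f(15,1)=5980 f(15,3)=4900 f(15,5)=2988 f(15,7)=1364 f(15,9)=455 f(15,11)=105 f(15,13)=15 f(15,15)=1
t=16: f(16,-2)=7072 f(16,0)=11050 f(16,2)=10880 f(16,4)=7888 f(16,6)=4352 f(16,8)=1819 f(16,10)=560 f(16,12)=120 f(16,14)=16 f(16,16)=1
t=17: f(17,-3)=7072 f(17,-1)=18122 f(17,1)=21930 f(17,3)=18768 f(17,5)=12240 f(17,7)=6171 f(17,9)=2379 f(17,11)=680 f(17,13)=136 f(17,15)=17 f(17,17)=1
t=18: f(18,-2)=25194 f(18,0)=40052 f(18,2)=40698 f(18,4)=31008 f(18,6)=18411 f(18,8)=8550 f(18,10)=3059 f(18,12)=816 f(18,14)=153 f(18,16)=18 f(18,18)=1
t=19: f(19,-3)=25194 f(19,-1)=65246 f(19,1)=80750 f(19,3)=71706 f(19,5)=49419 f(19,7)=26961 f(19,9)=11609 f(19,11)=3875 f(19,13)=969 f(19,15)=171 f(19,17)=19 f(19,19)=1
t=20: f(20,-2)=90440 f(20,0)=145996 f(20,2)=152456 f(20,4)=121125 f(20,6)=76380 f(20,8)=38570 f(20,10)=15484 f(20,12)=4844 f(20,14)=1140 f(20,16)=190 f(20,18)=20 f(20,20)=1
t=21: f(21,-3)=90440 f(21,-1)=236436 f(21,1)=298452 f(21,3)=273581 f(21,5)=197505 f(21,7)=114950 f(21,9)=54054 f(21,11)=20328 f(21,13)=5984 f(21,15)=1330 f(21,17)=210 f(21,19)=21 f(21,21)=1
t=22: f(22,-2)=326876 f(22,0)=534888 f(22,2)=572033 f(22,4)=471086 f(22,6)=312455 f(22,8)=169004 f(22,10)=74382 f(22,12)=26312 f(22,14)=7314 f(22,16)=1540 f(22,18)=231 f(22,20)=22 f(22,22)=1
t=23: f(23,-3)=326876 f(23,-1)=861764 f(23,1)=1106921 f(23,3)=1043119 f(23,5)=783541 f(23,7)=481459 f(23,9)=243386 f(23,11)=100694 f(23,13)=33626 f(23,15)=8854 f(23,17)=1771 f(23,19)=253 f(23,21)=23 f(23,23)=1
t=24: f(24,-2)=1188640 f(24,0)=1968685 f(24,2)=2150040 f(24,4)=1826660 f(24,6)=1265000 f(24,8)=724845 f(24,10)=344080 f(24,12)=134320 f(24,14)=42480 f(24,16)=10625 f(24,18)=2024 f(24,20)=276 f(24,22)=24 f(24,24)=1
t=25: f(25,-3)=1188640 f(25,-1)=3157325 f(25,1)=4118725 f(25,3)=3976700 f(25,5)=3091660 f(25,7)=1989845 f(25,9)=1068925 f(25,11)=478400 f(25,13)=176800 f(25,15)=53105 f(25,17)=12649 f(25,19)=2300 f(25,21)=300 f(25,23)=25 f(25,25)=1
t=26: f(26,-2)=4345965 f(26,0)=7276050 f(26,2)=8095425 f(26,4)=7068360 f(26,6)=5081505 f(26,8)=3058770 f(26,10)=1547325 f(26,12)=655200 f(26,14)=229905 f(26,16)=65754 f(26,18)=14949 f(26,20)=2600 f(26,22)=325 f(26,24)=26 f(26,26)=1
Σ_s f(26,s) = 37442160
P = 37442160/67108864 = 2340135/4194304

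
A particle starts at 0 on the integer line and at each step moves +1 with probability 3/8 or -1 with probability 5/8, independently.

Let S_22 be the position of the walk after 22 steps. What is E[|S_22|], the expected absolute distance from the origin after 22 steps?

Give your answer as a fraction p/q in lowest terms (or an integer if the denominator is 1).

S_22 takes values m ≡ 0 (mod 2) with |m| ≤ 22; P(S_22=m) = C(22,(22+m)/2) · (3/8)^((22+m)/2) · (5/8)^((22-m)/2).
Distribution: P(S=-22)=2384185791015625/73786976294838206464, P(S=-20)=15735626220703125/36893488147419103232, P(S=-18)=198268890380859375/73786976294838206464, P(S=-16)=198268890380859375/18446744073709551616, P(S=-14)=2260265350341796875/73786976294838206464, P(S=-12)=2441086578369140625/36893488147419103232, P(S=-10)=8299694366455078125/73786976294838206464, P(S=-8)=711402374267578125/4611686018427387904, P(S=-6)=6402621368408203125/36893488147419103232, P(S=-4)=2987889971923828125/18446744073709551616, P(S=-2)=4661108356201171875/36893488147419103232, P(S=0)=762726821923828125/9223372036854775808, P(S=2)=1677999008232421875/36893488147419103232, P(S=4)=387230540361328125/18446744073709551616, P(S=6)=298720702564453125/36893488147419103232, P(S=8)=11948828102578125/4611686018427387904, P(S=10)=50185078030828125/73786976294838206464, P(S=12)=5313714144440625/36893488147419103232, P(S=14)=1771238048146875/73786976294838206464, P(S=16)=55933833099375/18446744073709551616, P(S=18)=20136179915775/73786976294838206464, P(S=20)=575319426165/36893488147419103232, P(S=22)=31381059609/73786976294838206464
E[|S_22|] = Σ_m |m|·P(S_22=m) = 27699263886198194653/4611686018427387904

Answer: 27699263886198194653/4611686018427387904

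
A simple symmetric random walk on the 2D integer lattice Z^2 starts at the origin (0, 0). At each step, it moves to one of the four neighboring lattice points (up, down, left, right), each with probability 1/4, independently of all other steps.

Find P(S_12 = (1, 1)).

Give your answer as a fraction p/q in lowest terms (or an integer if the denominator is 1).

Answer: 22869/524288

Derivation:
Let h be the number of horizontal steps (so 12-h are vertical). To end at (1,1) need (h+1)/2 right-steps and ((12-h)+1)/2 up-steps.
Sum over h with 1 ≤ h ≤ 11, h ≡ 1 (mod 2), 12-h ≡ 1 (mod 2):
h=1: C(12,1)·C(1,1)·C(11,6) = 12·1·462 = 5544
h=3: C(12,3)·C(3,2)·C(9,5) = 220·3·126 = 83160
h=5: C(12,5)·C(5,3)·C(7,4) = 792·10·35 = 277200
h=7: C(12,7)·C(7,4)·C(5,3) = 792·35·10 = 277200
h=9: C(12,9)·C(9,5)·C(3,2) = 220·126·3 = 83160
h=11: C(12,11)·C(11,6)·C(1,1) = 12·462·1 = 5544
Total favorable: 731808
Total paths: 4^12 = 16777216
P = 731808/16777216 = 22869/524288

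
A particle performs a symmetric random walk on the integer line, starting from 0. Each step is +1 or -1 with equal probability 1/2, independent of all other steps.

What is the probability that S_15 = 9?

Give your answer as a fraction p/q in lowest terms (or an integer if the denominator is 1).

To reach position 9 after 15 steps: need 12 steps of +1 and 3 of -1.
Favorable paths: C(15,12) = 455
Total paths: 2^15 = 32768
P = 455/32768 = 455/32768

Answer: 455/32768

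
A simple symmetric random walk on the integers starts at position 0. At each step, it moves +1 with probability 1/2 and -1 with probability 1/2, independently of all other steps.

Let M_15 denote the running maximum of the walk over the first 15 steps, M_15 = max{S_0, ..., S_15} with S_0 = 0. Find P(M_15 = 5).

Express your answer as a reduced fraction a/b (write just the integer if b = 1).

Let M_15 = max(S_0,...,S_15). Use the reflection principle: for j ≥ 1, #{paths with M_15 ≥ j} = #{S_15 ≥ j} + #{S_15 ≥ j+1}.
By reflection, #{M_15 ≥ 5} = #{S_15 ≥ 5} + #{S_15 ≥ 6} = 4944 + 1941 = 6885.
#{M_15 ≥ 6} = #{S_15 ≥ 6} + #{S_15 ≥ 7} = 1941 + 1941 = 3882.
#{M_15 = 5} = 6885 - 3882 = 3003.
P(M_15 = 5) = 3003/32768 = 3003/32768

Answer: 3003/32768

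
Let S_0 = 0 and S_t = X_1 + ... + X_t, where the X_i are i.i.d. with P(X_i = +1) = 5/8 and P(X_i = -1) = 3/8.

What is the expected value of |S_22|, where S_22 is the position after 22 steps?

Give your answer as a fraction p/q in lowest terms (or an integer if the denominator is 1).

S_22 takes values m ≡ 0 (mod 2) with |m| ≤ 22; P(S_22=m) = C(22,(22+m)/2) · (5/8)^((22+m)/2) · (3/8)^((22-m)/2).
Distribution: P(S=-22)=31381059609/73786976294838206464, P(S=-20)=575319426165/36893488147419103232, P(S=-18)=20136179915775/73786976294838206464, P(S=-16)=55933833099375/18446744073709551616, P(S=-14)=1771238048146875/73786976294838206464, P(S=-12)=5313714144440625/36893488147419103232, P(S=-10)=50185078030828125/73786976294838206464, P(S=-8)=11948828102578125/4611686018427387904, P(S=-6)=298720702564453125/36893488147419103232, P(S=-4)=387230540361328125/18446744073709551616, P(S=-2)=1677999008232421875/36893488147419103232, P(S=0)=762726821923828125/9223372036854775808, P(S=2)=4661108356201171875/36893488147419103232, P(S=4)=2987889971923828125/18446744073709551616, P(S=6)=6402621368408203125/36893488147419103232, P(S=8)=711402374267578125/4611686018427387904, P(S=10)=8299694366455078125/73786976294838206464, P(S=12)=2441086578369140625/36893488147419103232, P(S=14)=2260265350341796875/73786976294838206464, P(S=16)=198268890380859375/18446744073709551616, P(S=18)=198268890380859375/73786976294838206464, P(S=20)=15735626220703125/36893488147419103232, P(S=22)=2384185791015625/73786976294838206464
E[|S_22|] = Σ_m |m|·P(S_22=m) = 27699263886198194653/4611686018427387904

Answer: 27699263886198194653/4611686018427387904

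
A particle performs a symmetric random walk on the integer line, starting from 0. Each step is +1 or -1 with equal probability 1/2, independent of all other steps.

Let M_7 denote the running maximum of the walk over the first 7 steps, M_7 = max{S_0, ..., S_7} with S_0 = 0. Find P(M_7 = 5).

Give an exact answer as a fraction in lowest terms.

Let M_7 = max(S_0,...,S_7). Use the reflection principle: for j ≥ 1, #{paths with M_7 ≥ j} = #{S_7 ≥ j} + #{S_7 ≥ j+1}.
By reflection, #{M_7 ≥ 5} = #{S_7 ≥ 5} + #{S_7 ≥ 6} = 8 + 1 = 9.
#{M_7 ≥ 6} = #{S_7 ≥ 6} + #{S_7 ≥ 7} = 1 + 1 = 2.
#{M_7 = 5} = 9 - 2 = 7.
P(M_7 = 5) = 7/128 = 7/128

Answer: 7/128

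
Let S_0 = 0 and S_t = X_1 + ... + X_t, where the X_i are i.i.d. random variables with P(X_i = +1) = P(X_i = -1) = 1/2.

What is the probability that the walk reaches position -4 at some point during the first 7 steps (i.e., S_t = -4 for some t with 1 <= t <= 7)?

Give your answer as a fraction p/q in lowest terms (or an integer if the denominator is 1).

Answer: 1/8

Derivation:
Count via complement. Let g(t,s) = #length-t paths at position s with S_1..S_t all ≠ -4.
g(t,s) = g(t-1,s-1) + g(t-1,s+1) for s ≠ -4; g(t,-4) = 0.
t=0: g(0,0)=1
t=1: g(1,-1)=1 g(1,1)=1
t=2: g(2,-2)=1 g(2,0)=2 g(2,2)=1
t=3: g(3,-3)=1 g(3,-1)=3 g(3,1)=3 g(3,3)=1
t=4: g(4,-2)=4 g(4,0)=6 g(4,2)=4 g(4,4)=1
t=5: g(5,-3)=4 g(5,-1)=10 g(5,1)=10 g(5,3)=5 g(5,5)=1
t=6: g(6,-2)=14 g(6,0)=20 g(6,2)=15 g(6,4)=6 g(6,6)=1
t=7: g(7,-3)=14 g(7,-1)=34 g(7,1)=35 g(7,3)=21 g(7,5)=7 g(7,7)=1
Paths never hitting -4: Σ_s g(7,s) = 112
Paths hitting -4: 2^7 - 112 = 16
P = 16/128 = 1/8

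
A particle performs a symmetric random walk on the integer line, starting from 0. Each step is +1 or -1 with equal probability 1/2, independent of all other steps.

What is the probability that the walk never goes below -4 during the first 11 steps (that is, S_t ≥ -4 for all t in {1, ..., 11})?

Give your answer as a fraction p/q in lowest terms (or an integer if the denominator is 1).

Answer: 1749/2048

Derivation:
Let f(t,s) = #length-t paths at position s with S_1..S_t all ≥ -4.
f(t,s) = f(t-1,s-1) + f(t-1,s+1) for s ≥ -4; f(t,s) = 0 for s < -4.
t=0: f(0,0)=1
t=1: f(1,-1)=1 f(1,1)=1
t=2: f(2,-2)=1 f(2,0)=2 f(2,2)=1
t=3: f(3,-3)=1 f(3,-1)=3 f(3,1)=3 f(3,3)=1
t=4: f(4,-4)=1 f(4,-2)=4 f(4,0)=6 f(4,2)=4 f(4,4)=1
t=5: f(5,-3)=5 f(5,-1)=10 f(5,1)=10 f(5,3)=5 f(5,5)=1
t=6: f(6,-4)=5 f(6,-2)=15 f(6,0)=20 f(6,2)=15 f(6,4)=6 f(6,6)=1
t=7: f(7,-3)=20 f(7,-1)=35 f(7,1)=35 f(7,3)=21 f(7,5)=7 f(7,7)=1
t=8: f(8,-4)=20 f(8,-2)=55 f(8,0)=70 f(8,2)=56 f(8,4)=28 f(8,6)=8 f(8,8)=1
t=9: f(9,-3)=75 f(9,-1)=125 f(9,1)=126 f(9,3)=84 f(9,5)=36 f(9,7)=9 f(9,9)=1
t=10: f(10,-4)=75 f(10,-2)=200 f(10,0)=251 f(10,2)=210 f(10,4)=120 f(10,6)=45 f(10,8)=10 f(10,10)=1
t=11: f(11,-3)=275 f(11,-1)=451 f(11,1)=461 f(11,3)=330 f(11,5)=165 f(11,7)=55 f(11,9)=11 f(11,11)=1
Σ_s f(11,s) = 1749
P = 1749/2048 = 1749/2048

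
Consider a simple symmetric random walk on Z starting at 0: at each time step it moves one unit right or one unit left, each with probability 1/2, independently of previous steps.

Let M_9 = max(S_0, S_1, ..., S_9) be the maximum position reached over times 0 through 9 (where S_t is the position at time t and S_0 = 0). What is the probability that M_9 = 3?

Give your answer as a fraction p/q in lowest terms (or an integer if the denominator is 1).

Let M_9 = max(S_0,...,S_9). Use the reflection principle: for j ≥ 1, #{paths with M_9 ≥ j} = #{S_9 ≥ j} + #{S_9 ≥ j+1}.
By reflection, #{M_9 ≥ 3} = #{S_9 ≥ 3} + #{S_9 ≥ 4} = 130 + 46 = 176.
#{M_9 ≥ 4} = #{S_9 ≥ 4} + #{S_9 ≥ 5} = 46 + 46 = 92.
#{M_9 = 3} = 176 - 92 = 84.
P(M_9 = 3) = 84/512 = 21/128

Answer: 21/128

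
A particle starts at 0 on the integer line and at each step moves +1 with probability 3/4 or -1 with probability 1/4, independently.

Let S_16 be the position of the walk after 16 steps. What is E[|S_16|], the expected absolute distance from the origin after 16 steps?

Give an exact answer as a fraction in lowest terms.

S_16 takes values m ≡ 0 (mod 2) with |m| ≤ 16; P(S_16=m) = C(16,(16+m)/2) · (3/4)^((16+m)/2) · (1/4)^((16-m)/2).
Distribution: P(S=-16)=1/4294967296, P(S=-14)=3/268435456, P(S=-12)=135/536870912, P(S=-10)=945/268435456, P(S=-8)=36855/1073741824, P(S=-6)=66339/268435456, P(S=-4)=729729/536870912, P(S=-2)=1563705/268435456, P(S=0)=42220035/2147483648, P(S=2)=14073345/268435456, P(S=4)=59108049/536870912, P(S=6)=48361131/268435456, P(S=8)=241805655/1073741824, P(S=10)=55801305/268435456, P(S=12)=71744535/536870912, P(S=14)=14348907/268435456, P(S=16)=43046721/4294967296
E[|S_16|] = Σ_m |m|·P(S_16=m) = 1078810739/134217728

Answer: 1078810739/134217728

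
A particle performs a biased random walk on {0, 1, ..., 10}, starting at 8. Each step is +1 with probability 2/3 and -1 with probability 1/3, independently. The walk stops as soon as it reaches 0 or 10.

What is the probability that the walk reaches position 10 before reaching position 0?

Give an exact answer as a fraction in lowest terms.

Answer: 340/341

Derivation:
Biased walk: p = 2/3, q = 1/3, r = q/p = 1/2
Gambler's ruin: P(hit 10 before 0 | start at 8) = (1 - r^a)/(1 - r^N)
r^8 = 1/256; r^10 = 1/1024
P = (1 - 1/256) / (1 - 1/1024) = 255/256 / 1023/1024 = 340/341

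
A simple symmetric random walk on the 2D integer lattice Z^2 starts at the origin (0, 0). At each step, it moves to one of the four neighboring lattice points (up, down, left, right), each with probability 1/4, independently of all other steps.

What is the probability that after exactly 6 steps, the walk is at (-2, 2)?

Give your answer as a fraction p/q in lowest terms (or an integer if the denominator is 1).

Let h be the number of horizontal steps (so 6-h are vertical). To end at (-2,2) need (h-2)/2 right-steps and ((6-h)+2)/2 up-steps.
Sum over h with 2 ≤ h ≤ 4, h ≡ 0 (mod 2), 6-h ≡ 0 (mod 2):
h=2: C(6,2)·C(2,0)·C(4,3) = 15·1·4 = 60
h=4: C(6,4)·C(4,1)·C(2,2) = 15·4·1 = 60
Total favorable: 120
Total paths: 4^6 = 4096
P = 120/4096 = 15/512

Answer: 15/512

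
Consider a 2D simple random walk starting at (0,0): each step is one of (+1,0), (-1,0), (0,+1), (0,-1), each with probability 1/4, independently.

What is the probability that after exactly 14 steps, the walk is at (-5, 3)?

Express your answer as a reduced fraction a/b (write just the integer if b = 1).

Let h be the number of horizontal steps (so 14-h are vertical). To end at (-5,3) need (h-5)/2 right-steps and ((14-h)+3)/2 up-steps.
Sum over h with 5 ≤ h ≤ 11, h ≡ 1 (mod 2), 14-h ≡ 1 (mod 2):
h=5: C(14,5)·C(5,0)·C(9,6) = 2002·1·84 = 168168
h=7: C(14,7)·C(7,1)·C(7,5) = 3432·7·21 = 504504
h=9: C(14,9)·C(9,2)·C(5,4) = 2002·36·5 = 360360
h=11: C(14,11)·C(11,3)·C(3,3) = 364·165·1 = 60060
Total favorable: 1093092
Total paths: 4^14 = 268435456
P = 1093092/268435456 = 273273/67108864

Answer: 273273/67108864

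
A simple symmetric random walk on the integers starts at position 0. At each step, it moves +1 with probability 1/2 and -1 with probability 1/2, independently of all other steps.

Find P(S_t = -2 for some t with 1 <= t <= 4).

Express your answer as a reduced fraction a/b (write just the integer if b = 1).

Count via complement. Let g(t,s) = #length-t paths at position s with S_1..S_t all ≠ -2.
g(t,s) = g(t-1,s-1) + g(t-1,s+1) for s ≠ -2; g(t,-2) = 0.
t=0: g(0,0)=1
t=1: g(1,-1)=1 g(1,1)=1
t=2: g(2,0)=2 g(2,2)=1
t=3: g(3,-1)=2 g(3,1)=3 g(3,3)=1
t=4: g(4,0)=5 g(4,2)=4 g(4,4)=1
Paths never hitting -2: Σ_s g(4,s) = 10
Paths hitting -2: 2^4 - 10 = 6
P = 6/16 = 3/8

Answer: 3/8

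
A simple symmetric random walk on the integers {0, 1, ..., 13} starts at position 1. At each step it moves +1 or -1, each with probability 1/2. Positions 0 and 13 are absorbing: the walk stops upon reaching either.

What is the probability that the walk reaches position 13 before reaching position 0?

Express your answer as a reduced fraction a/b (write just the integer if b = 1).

Answer: 1/13

Derivation:
Symmetric walk (p = 1/2): the harmonic-function argument gives P(hit 13 before 0 | start at 1) = a/N.
P = 1/13 = 1/13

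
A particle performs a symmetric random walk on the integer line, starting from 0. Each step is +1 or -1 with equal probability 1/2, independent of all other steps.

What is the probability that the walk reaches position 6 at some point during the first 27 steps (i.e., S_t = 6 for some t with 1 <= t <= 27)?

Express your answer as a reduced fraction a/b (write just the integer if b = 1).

Answer: 16628809/67108864

Derivation:
Count via complement. Let g(t,s) = #length-t paths at position s with S_1..S_t all ≠ 6.
g(t,s) = g(t-1,s-1) + g(t-1,s+1) for s ≠ 6; g(t,6) = 0.
t=0: g(0,0)=1
t=1: g(1,-1)=1 g(1,1)=1
t=2: g(2,-2)=1 g(2,0)=2 g(2,2)=1
t=3: g(3,-3)=1 g(3,-1)=3 g(3,1)=3 g(3,3)=1
t=4: g(4,-4)=1 g(4,-2)=4 g(4,0)=6 g(4,2)=4 g(4,4)=1
t=5: g(5,-5)=1 g(5,-3)=5 g(5,-1)=10 g(5,1)=10 g(5,3)=5 g(5,5)=1
t=6: g(6,-6)=1 g(6,-4)=6 g(6,-2)=15 g(6,0)=20 g(6,2)=15 g(6,4)=6
t=7: g(7,-7)=1 g(7,-5)=7 g(7,-3)=21 g(7,-1)=35 g(7,1)=35 g(7,3)=21 g(7,5)=6
t=8: g(8,-8)=1 g(8,-6)=8 g(8,-4)=28 g(8,-2)=56 g(8,0)=70 g(8,2)=56 g(8,4)=27
t=9: g(9,-9)=1 g(9,-7)=9 g(9,-5)=36 g(9,-3)=84 g(9,-1)=126 g(9,1)=126 g(9,3)=83 g(9,5)=27
t=10: g(10,-10)=1 g(10,-8)=10 g(10,-6)=45 g(10,-4)=120 g(10,-2)=210 g(10,0)=252 g(10,2)=209 g(10,4)=110
t=11: g(11,-11)=1 g(11,-9)=11 g(11,-7)=55 g(11,-5)=165 g(11,-3)=330 g(11,-1)=462 g(11,1)=461 g(11,3)=319 g(11,5)=110
t=12: g(12,-12)=1 g(12,-10)=12 g(12,-8)=66 g(12,-6)=220 g(12,-4)=495 g(12,-2)=792 g(12,0)=923 g(12,2)=780 g(12,4)=429
t=13: g(13,-13)=1 g(13,-11)=13 g(13,-9)=78 g(13,-7)=286 g(13,-5)=715 g(13,-3)=1287 g(13,-1)=1715 g(13,1)=1703 g(13,3)=1209 g(13,5)=429
t=14: g(14,-14)=1 g(14,-12)=14 g(14,-10)=91 g(14,-8)=364 g(14,-6)=1001 g(14,-4)=2002 g(14,-2)=3002 g(14,0)=3418 g(14,2)=2912 g(14,4)=1638
t=15: g(15,-15)=1 g(15,-13)=15 g(15,-11)=105 g(15,-9)=455 g(15,-7)=1365 g(15,-5)=3003 g(15,-3)=5004 g(15,-1)=6420 g(15,1)=6330 g(15,3)=4550 g(15,5)=1638
t=16: g(16,-16)=1 g(16,-14)=16 g(16,-12)=120 g(16,-10)=560 g(16,-8)=1820 g(16,-6)=4368 g(16,-4)=8007 g(16,-2)=11424 g(16,0)=12750 g(16,2)=10880 g(16,4)=6188
t=17: g(17,-17)=1 g(17,-15)=17 g(17,-13)=136 g(17,-11)=680 g(17,-9)=2380 g(17,-7)=6188 g(17,-5)=12375 g(17,-3)=19431 g(17,-1)=24174 g(17,1)=23630 g(17,3)=17068 g(17,5)=6188
t=18: g(18,-18)=1 g(18,-16)=18 g(18,-14)=153 g(18,-12)=816 g(18,-10)=3060 g(18,-8)=8568 g(18,-6)=18563 g(18,-4)=31806 g(18,-2)=43605 g(18,0)=47804 g(18,2)=40698 g(18,4)=23256
t=19: g(19,-19)=1 g(19,-17)=19 g(19,-15)=171 g(19,-13)=969 g(19,-11)=3876 g(19,-9)=11628 g(19,-7)=27131 g(19,-5)=50369 g(19,-3)=75411 g(19,-1)=91409 g(19,1)=88502 g(19,3)=63954 g(19,5)=23256
t=20: g(20,-20)=1 g(20,-18)=20 g(20,-16)=190 g(20,-14)=1140 g(20,-12)=4845 g(20,-10)=15504 g(20,-8)=38759 g(20,-6)=77500 g(20,-4)=125780 g(20,-2)=166820 g(20,0)=179911 g(20,2)=152456 g(20,4)=87210
t=21: g(21,-21)=1 g(21,-19)=21 g(21,-17)=210 g(21,-15)=1330 g(21,-13)=5985 g(21,-11)=20349 g(21,-9)=54263 g(21,-7)=116259 g(21,-5)=203280 g(21,-3)=292600 g(21,-1)=346731 g(21,1)=332367 g(21,3)=239666 g(21,5)=87210
t=22: g(22,-22)=1 g(22,-20)=22 g(22,-18)=231 g(22,-16)=1540 g(22,-14)=7315 g(22,-12)=26334 g(22,-10)=74612 g(22,-8)=170522 g(22,-6)=319539 g(22,-4)=495880 g(22,-2)=639331 g(22,0)=679098 g(22,2)=572033 g(22,4)=326876
t=23: g(23,-23)=1 g(23,-21)=23 g(23,-19)=253 g(23,-17)=1771 g(23,-15)=8855 g(23,-13)=33649 g(23,-11)=100946 g(23,-9)=245134 g(23,-7)=490061 g(23,-5)=815419 g(23,-3)=1135211 g(23,-1)=1318429 g(23,1)=1251131 g(23,3)=898909 g(23,5)=326876
t=24: g(24,-24)=1 g(24,-22)=24 g(24,-20)=276 g(24,-18)=2024 g(24,-16)=10626 g(24,-14)=42504 g(24,-12)=134595 g(24,-10)=346080 g(24,-8)=735195 g(24,-6)=1305480 g(24,-4)=1950630 g(24,-2)=2453640 g(24,0)=2569560 g(24,2)=2150040 g(24,4)=1225785
t=25: g(25,-25)=1 g(25,-23)=25 g(25,-21)=300 g(25,-19)=2300 g(25,-17)=12650 g(25,-15)=53130 g(25,-13)=177099 g(25,-11)=480675 g(25,-9)=1081275 g(25,-7)=2040675 g(25,-5)=3256110 g(25,-3)=4404270 g(25,-1)=5023200 g(25,1)=4719600 g(25,3)=3375825 g(25,5)=1225785
t=26: g(26,-26)=1 g(26,-24)=26 g(26,-22)=325 g(26,-20)=2600 g(26,-18)=14950 g(26,-16)=65780 g(26,-14)=230229 g(26,-12)=657774 g(26,-10)=1561950 g(26,-8)=3121950 g(26,-6)=5296785 g(26,-4)=7660380 g(26,-2)=9427470 g(26,0)=9742800 g(26,2)=8095425 g(26,4)=4601610
t=27: g(27,-27)=1 g(27,-25)=27 g(27,-23)=351 g(27,-21)=2925 g(27,-19)=17550 g(27,-17)=80730 g(27,-15)=296009 g(27,-13)=888003 g(27,-11)=2219724 g(27,-9)=4683900 g(27,-7)=8418735 g(27,-5)=12957165 g(27,-3)=17087850 g(27,-1)=19170270 g(27,1)=17838225 g(27,3)=12697035 g(27,5)=4601610
Paths never hitting 6: Σ_s g(27,s) = 100960110
Paths hitting 6: 2^27 - 100960110 = 33257618
P = 33257618/134217728 = 16628809/67108864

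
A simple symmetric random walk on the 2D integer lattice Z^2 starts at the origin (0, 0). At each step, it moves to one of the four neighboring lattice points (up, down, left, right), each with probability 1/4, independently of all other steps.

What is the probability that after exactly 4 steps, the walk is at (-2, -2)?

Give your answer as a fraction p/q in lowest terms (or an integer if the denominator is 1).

Let h be the number of horizontal steps (so 4-h are vertical). To end at (-2,-2) need (h-2)/2 right-steps and ((4-h)-2)/2 up-steps.
Sum over h with 2 ≤ h ≤ 2, h ≡ 0 (mod 2), 4-h ≡ 0 (mod 2):
h=2: C(4,2)·C(2,0)·C(2,0) = 6·1·1 = 6
Total favorable: 6
Total paths: 4^4 = 256
P = 6/256 = 3/128

Answer: 3/128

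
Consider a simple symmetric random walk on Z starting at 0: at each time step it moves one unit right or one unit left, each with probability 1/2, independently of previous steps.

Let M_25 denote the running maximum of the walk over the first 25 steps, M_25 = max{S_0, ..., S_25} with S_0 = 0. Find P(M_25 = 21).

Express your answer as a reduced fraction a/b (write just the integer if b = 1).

Answer: 75/8388608

Derivation:
Let M_25 = max(S_0,...,S_25). Use the reflection principle: for j ≥ 1, #{paths with M_25 ≥ j} = #{S_25 ≥ j} + #{S_25 ≥ j+1}.
By reflection, #{M_25 ≥ 21} = #{S_25 ≥ 21} + #{S_25 ≥ 22} = 326 + 26 = 352.
#{M_25 ≥ 22} = #{S_25 ≥ 22} + #{S_25 ≥ 23} = 26 + 26 = 52.
#{M_25 = 21} = 352 - 52 = 300.
P(M_25 = 21) = 300/33554432 = 75/8388608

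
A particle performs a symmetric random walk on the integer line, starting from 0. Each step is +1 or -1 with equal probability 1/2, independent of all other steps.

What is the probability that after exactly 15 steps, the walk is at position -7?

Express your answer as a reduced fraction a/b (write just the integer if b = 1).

To reach position -7 after 15 steps: need 4 steps of +1 and 11 of -1.
Favorable paths: C(15,4) = 1365
Total paths: 2^15 = 32768
P = 1365/32768 = 1365/32768

Answer: 1365/32768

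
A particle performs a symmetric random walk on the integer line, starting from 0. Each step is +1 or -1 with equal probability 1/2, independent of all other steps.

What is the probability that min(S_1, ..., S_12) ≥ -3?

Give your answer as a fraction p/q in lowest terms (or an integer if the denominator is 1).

Let f(t,s) = #length-t paths at position s with S_1..S_t all ≥ -3.
f(t,s) = f(t-1,s-1) + f(t-1,s+1) for s ≥ -3; f(t,s) = 0 for s < -3.
t=0: f(0,0)=1
t=1: f(1,-1)=1 f(1,1)=1
t=2: f(2,-2)=1 f(2,0)=2 f(2,2)=1
t=3: f(3,-3)=1 f(3,-1)=3 f(3,1)=3 f(3,3)=1
t=4: f(4,-2)=4 f(4,0)=6 f(4,2)=4 f(4,4)=1
t=5: f(5,-3)=4 f(5,-1)=10 f(5,1)=10 f(5,3)=5 f(5,5)=1
t=6: f(6,-2)=14 f(6,0)=20 f(6,2)=15 f(6,4)=6 f(6,6)=1
t=7: f(7,-3)=14 f(7,-1)=34 f(7,1)=35 f(7,3)=21 f(7,5)=7 f(7,7)=1
t=8: f(8,-2)=48 f(8,0)=69 f(8,2)=56 f(8,4)=28 f(8,6)=8 f(8,8)=1
t=9: f(9,-3)=48 f(9,-1)=117 f(9,1)=125 f(9,3)=84 f(9,5)=36 f(9,7)=9 f(9,9)=1
t=10: f(10,-2)=165 f(10,0)=242 f(10,2)=209 f(10,4)=120 f(10,6)=45 f(10,8)=10 f(10,10)=1
t=11: f(11,-3)=165 f(11,-1)=407 f(11,1)=451 f(11,3)=329 f(11,5)=165 f(11,7)=55 f(11,9)=11 f(11,11)=1
t=12: f(12,-2)=572 f(12,0)=858 f(12,2)=780 f(12,4)=494 f(12,6)=220 f(12,8)=66 f(12,10)=12 f(12,12)=1
Σ_s f(12,s) = 3003
P = 3003/4096 = 3003/4096

Answer: 3003/4096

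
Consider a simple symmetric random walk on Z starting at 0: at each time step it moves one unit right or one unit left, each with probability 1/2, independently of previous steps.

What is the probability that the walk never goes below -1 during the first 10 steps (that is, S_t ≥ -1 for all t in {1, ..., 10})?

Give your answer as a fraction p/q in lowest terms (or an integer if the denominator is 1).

Answer: 231/512

Derivation:
Let f(t,s) = #length-t paths at position s with S_1..S_t all ≥ -1.
f(t,s) = f(t-1,s-1) + f(t-1,s+1) for s ≥ -1; f(t,s) = 0 for s < -1.
t=0: f(0,0)=1
t=1: f(1,-1)=1 f(1,1)=1
t=2: f(2,0)=2 f(2,2)=1
t=3: f(3,-1)=2 f(3,1)=3 f(3,3)=1
t=4: f(4,0)=5 f(4,2)=4 f(4,4)=1
t=5: f(5,-1)=5 f(5,1)=9 f(5,3)=5 f(5,5)=1
t=6: f(6,0)=14 f(6,2)=14 f(6,4)=6 f(6,6)=1
t=7: f(7,-1)=14 f(7,1)=28 f(7,3)=20 f(7,5)=7 f(7,7)=1
t=8: f(8,0)=42 f(8,2)=48 f(8,4)=27 f(8,6)=8 f(8,8)=1
t=9: f(9,-1)=42 f(9,1)=90 f(9,3)=75 f(9,5)=35 f(9,7)=9 f(9,9)=1
t=10: f(10,0)=132 f(10,2)=165 f(10,4)=110 f(10,6)=44 f(10,8)=10 f(10,10)=1
Σ_s f(10,s) = 462
P = 462/1024 = 231/512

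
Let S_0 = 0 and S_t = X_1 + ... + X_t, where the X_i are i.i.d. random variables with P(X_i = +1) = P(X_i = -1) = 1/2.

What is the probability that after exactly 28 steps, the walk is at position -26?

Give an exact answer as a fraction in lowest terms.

To reach position -26 after 28 steps: need 1 step of +1 and 27 of -1.
Favorable paths: C(28,1) = 28
Total paths: 2^28 = 268435456
P = 28/268435456 = 7/67108864

Answer: 7/67108864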